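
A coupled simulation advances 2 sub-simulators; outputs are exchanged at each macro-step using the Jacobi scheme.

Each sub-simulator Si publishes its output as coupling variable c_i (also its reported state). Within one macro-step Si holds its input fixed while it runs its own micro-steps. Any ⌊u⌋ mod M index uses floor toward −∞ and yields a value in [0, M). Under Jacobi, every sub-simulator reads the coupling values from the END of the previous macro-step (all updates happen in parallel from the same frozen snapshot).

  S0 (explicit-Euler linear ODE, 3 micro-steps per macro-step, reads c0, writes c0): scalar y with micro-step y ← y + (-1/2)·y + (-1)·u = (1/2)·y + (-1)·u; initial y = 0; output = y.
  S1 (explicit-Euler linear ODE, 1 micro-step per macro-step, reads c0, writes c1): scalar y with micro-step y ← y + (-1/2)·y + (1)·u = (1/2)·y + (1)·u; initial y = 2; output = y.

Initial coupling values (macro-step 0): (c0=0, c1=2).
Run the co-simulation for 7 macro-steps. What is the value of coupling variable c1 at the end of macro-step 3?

c1 at macro-step 3 = 1/4

macro 1: S0 reads c0=0 → after 3×micro: 0; S1 reads c0=0 → after 1×micro: 1 ⇒ (c0=0, c1=1)
macro 2: S0 reads c0=0 → after 3×micro: 0; S1 reads c0=0 → after 1×micro: 1/2 ⇒ (c0=0, c1=1/2)
macro 3: S0 reads c0=0 → after 3×micro: 0; S1 reads c0=0 → after 1×micro: 1/4 ⇒ (c0=0, c1=1/4)
macro 4: S0 reads c0=0 → after 3×micro: 0; S1 reads c0=0 → after 1×micro: 1/8 ⇒ (c0=0, c1=1/8)
macro 5: S0 reads c0=0 → after 3×micro: 0; S1 reads c0=0 → after 1×micro: 1/16 ⇒ (c0=0, c1=1/16)
macro 6: S0 reads c0=0 → after 3×micro: 0; S1 reads c0=0 → after 1×micro: 1/32 ⇒ (c0=0, c1=1/32)
macro 7: S0 reads c0=0 → after 3×micro: 0; S1 reads c0=0 → after 1×micro: 1/64 ⇒ (c0=0, c1=1/64)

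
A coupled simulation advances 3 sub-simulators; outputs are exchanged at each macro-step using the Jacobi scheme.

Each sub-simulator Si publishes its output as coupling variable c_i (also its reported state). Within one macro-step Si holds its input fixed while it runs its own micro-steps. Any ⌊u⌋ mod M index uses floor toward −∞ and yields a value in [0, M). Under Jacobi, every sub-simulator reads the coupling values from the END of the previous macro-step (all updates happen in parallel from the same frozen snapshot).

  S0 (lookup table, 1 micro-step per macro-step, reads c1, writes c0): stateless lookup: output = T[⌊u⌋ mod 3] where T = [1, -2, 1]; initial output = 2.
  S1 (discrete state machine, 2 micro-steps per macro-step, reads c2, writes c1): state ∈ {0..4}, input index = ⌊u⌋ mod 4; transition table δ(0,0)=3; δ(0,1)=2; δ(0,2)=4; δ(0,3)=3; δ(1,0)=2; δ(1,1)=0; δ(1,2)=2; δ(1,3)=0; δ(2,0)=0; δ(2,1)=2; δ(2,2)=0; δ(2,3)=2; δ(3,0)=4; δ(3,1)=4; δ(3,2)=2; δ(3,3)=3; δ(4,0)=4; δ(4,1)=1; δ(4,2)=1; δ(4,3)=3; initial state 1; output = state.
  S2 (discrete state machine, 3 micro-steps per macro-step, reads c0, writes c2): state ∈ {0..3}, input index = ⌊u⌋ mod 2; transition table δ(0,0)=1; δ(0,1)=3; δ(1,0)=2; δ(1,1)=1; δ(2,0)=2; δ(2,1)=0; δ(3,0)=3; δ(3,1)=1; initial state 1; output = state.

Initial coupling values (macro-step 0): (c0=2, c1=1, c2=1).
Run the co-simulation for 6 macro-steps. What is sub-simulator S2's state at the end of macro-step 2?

S2 state at macro-step 2 = 2

macro 1: S0 reads c1=1 → after 1×micro: -2; S1 reads c2=1 → after 2×micro: 2; S2 reads c0=2 → after 3×micro: 2 ⇒ (c0=-2, c1=2, c2=2)
macro 2: S0 reads c1=2 → after 1×micro: 1; S1 reads c2=2 → after 2×micro: 4; S2 reads c0=-2 → after 3×micro: 2 ⇒ (c0=1, c1=4, c2=2)
macro 3: S0 reads c1=4 → after 1×micro: -2; S1 reads c2=2 → after 2×micro: 2; S2 reads c0=1 → after 3×micro: 1 ⇒ (c0=-2, c1=2, c2=1)
macro 4: S0 reads c1=2 → after 1×micro: 1; S1 reads c2=1 → after 2×micro: 2; S2 reads c0=-2 → after 3×micro: 2 ⇒ (c0=1, c1=2, c2=2)
macro 5: S0 reads c1=2 → after 1×micro: 1; S1 reads c2=2 → after 2×micro: 4; S2 reads c0=1 → after 3×micro: 1 ⇒ (c0=1, c1=4, c2=1)
macro 6: S0 reads c1=4 → after 1×micro: -2; S1 reads c2=1 → after 2×micro: 0; S2 reads c0=1 → after 3×micro: 1 ⇒ (c0=-2, c1=0, c2=1)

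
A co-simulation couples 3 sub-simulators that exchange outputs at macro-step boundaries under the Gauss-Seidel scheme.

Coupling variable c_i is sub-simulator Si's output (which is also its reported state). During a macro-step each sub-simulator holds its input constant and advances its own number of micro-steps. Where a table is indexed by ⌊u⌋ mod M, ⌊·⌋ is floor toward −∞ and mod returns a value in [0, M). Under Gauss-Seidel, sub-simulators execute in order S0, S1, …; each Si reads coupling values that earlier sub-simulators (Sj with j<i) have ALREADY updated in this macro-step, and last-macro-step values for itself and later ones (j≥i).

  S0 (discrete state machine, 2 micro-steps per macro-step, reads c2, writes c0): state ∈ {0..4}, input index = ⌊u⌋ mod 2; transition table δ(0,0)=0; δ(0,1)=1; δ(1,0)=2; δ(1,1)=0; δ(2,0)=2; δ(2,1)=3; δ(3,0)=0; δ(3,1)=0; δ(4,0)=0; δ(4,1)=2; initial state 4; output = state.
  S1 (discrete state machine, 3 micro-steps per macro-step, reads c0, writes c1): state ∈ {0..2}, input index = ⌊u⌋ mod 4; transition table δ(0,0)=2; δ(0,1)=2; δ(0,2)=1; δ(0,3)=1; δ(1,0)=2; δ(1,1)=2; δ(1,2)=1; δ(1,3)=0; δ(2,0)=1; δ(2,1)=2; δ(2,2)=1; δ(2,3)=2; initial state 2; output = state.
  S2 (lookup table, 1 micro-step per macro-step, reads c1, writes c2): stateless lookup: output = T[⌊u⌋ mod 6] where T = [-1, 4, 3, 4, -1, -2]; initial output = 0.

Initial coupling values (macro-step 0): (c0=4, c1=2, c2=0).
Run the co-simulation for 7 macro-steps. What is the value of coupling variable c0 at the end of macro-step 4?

macro 1: S0 reads c2=0 → after 2×micro: 0; S1 reads c0=0 → after 3×micro: 1; S2 reads c1=1 → after 1×micro: 4 ⇒ (c0=0, c1=1, c2=4)
macro 2: S0 reads c2=4 → after 2×micro: 0; S1 reads c0=0 → after 3×micro: 2; S2 reads c1=2 → after 1×micro: 3 ⇒ (c0=0, c1=2, c2=3)
macro 3: S0 reads c2=3 → after 2×micro: 0; S1 reads c0=0 → after 3×micro: 1; S2 reads c1=1 → after 1×micro: 4 ⇒ (c0=0, c1=1, c2=4)
macro 4: S0 reads c2=4 → after 2×micro: 0; S1 reads c0=0 → after 3×micro: 2; S2 reads c1=2 → after 1×micro: 3 ⇒ (c0=0, c1=2, c2=3)
macro 5: S0 reads c2=3 → after 2×micro: 0; S1 reads c0=0 → after 3×micro: 1; S2 reads c1=1 → after 1×micro: 4 ⇒ (c0=0, c1=1, c2=4)
macro 6: S0 reads c2=4 → after 2×micro: 0; S1 reads c0=0 → after 3×micro: 2; S2 reads c1=2 → after 1×micro: 3 ⇒ (c0=0, c1=2, c2=3)
macro 7: S0 reads c2=3 → after 2×micro: 0; S1 reads c0=0 → after 3×micro: 1; S2 reads c1=1 → after 1×micro: 4 ⇒ (c0=0, c1=1, c2=4)

c0 at macro-step 4 = 0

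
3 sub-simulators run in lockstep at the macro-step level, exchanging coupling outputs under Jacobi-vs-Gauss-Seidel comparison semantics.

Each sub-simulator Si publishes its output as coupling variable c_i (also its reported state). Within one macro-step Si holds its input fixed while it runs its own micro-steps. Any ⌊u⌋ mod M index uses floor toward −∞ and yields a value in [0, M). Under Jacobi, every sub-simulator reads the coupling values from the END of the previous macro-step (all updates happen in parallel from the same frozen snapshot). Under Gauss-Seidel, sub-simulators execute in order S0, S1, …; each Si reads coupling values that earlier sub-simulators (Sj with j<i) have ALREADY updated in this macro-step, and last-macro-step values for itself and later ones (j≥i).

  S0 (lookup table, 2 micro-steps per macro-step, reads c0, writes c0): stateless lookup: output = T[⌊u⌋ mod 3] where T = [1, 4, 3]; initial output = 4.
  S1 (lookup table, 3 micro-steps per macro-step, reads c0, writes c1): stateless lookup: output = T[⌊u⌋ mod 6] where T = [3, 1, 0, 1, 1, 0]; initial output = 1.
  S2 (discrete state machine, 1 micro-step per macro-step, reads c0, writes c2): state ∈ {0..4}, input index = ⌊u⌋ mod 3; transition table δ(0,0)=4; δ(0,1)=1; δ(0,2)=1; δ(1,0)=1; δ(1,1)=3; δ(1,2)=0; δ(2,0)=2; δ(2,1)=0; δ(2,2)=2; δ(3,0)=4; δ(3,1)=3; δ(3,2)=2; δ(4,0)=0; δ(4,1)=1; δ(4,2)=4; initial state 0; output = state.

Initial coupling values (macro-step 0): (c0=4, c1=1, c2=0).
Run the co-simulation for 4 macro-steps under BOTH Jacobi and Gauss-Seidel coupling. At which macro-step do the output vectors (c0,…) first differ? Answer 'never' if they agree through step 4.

first divergence at macro-step: never

[Jacobi] macro 1: S0 reads c0=4 → after 2×micro: 4; S1 reads c0=4 → after 3×micro: 1; S2 reads c0=4 → after 1×micro: 1 ⇒ (c0=4, c1=1, c2=1)
[Jacobi] macro 2: S0 reads c0=4 → after 2×micro: 4; S1 reads c0=4 → after 3×micro: 1; S2 reads c0=4 → after 1×micro: 3 ⇒ (c0=4, c1=1, c2=3)
[Jacobi] macro 3: S0 reads c0=4 → after 2×micro: 4; S1 reads c0=4 → after 3×micro: 1; S2 reads c0=4 → after 1×micro: 3 ⇒ (c0=4, c1=1, c2=3)
[Jacobi] macro 4: S0 reads c0=4 → after 2×micro: 4; S1 reads c0=4 → after 3×micro: 1; S2 reads c0=4 → after 1×micro: 3 ⇒ (c0=4, c1=1, c2=3)
[Gauss-Seidel] macro 1: S0 reads c0=4 → after 2×micro: 4; S1 reads c0=4 → after 3×micro: 1; S2 reads c0=4 → after 1×micro: 1 ⇒ (c0=4, c1=1, c2=1)
[Gauss-Seidel] macro 2: S0 reads c0=4 → after 2×micro: 4; S1 reads c0=4 → after 3×micro: 1; S2 reads c0=4 → after 1×micro: 3 ⇒ (c0=4, c1=1, c2=3)
[Gauss-Seidel] macro 3: S0 reads c0=4 → after 2×micro: 4; S1 reads c0=4 → after 3×micro: 1; S2 reads c0=4 → after 1×micro: 3 ⇒ (c0=4, c1=1, c2=3)
[Gauss-Seidel] macro 4: S0 reads c0=4 → after 2×micro: 4; S1 reads c0=4 → after 3×micro: 1; S2 reads c0=4 → after 1×micro: 3 ⇒ (c0=4, c1=1, c2=3)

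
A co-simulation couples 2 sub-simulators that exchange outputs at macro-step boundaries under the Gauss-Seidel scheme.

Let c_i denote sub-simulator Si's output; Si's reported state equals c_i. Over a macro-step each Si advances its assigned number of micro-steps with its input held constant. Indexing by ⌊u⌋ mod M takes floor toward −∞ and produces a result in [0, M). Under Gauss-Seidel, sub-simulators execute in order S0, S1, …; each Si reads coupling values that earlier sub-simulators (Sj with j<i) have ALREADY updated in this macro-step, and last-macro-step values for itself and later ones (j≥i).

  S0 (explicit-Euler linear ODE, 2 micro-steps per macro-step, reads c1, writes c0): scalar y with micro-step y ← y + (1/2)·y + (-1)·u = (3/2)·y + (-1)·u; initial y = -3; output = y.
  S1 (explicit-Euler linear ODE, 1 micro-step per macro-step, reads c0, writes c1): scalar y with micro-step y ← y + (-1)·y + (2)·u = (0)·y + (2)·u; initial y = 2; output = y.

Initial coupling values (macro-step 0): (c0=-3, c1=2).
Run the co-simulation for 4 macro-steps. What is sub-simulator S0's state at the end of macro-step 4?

macro 1: S0 reads c1=2 → after 2×micro: -47/4; S1 reads c0=-47/4 → after 1×micro: -47/2 ⇒ (c0=-47/4, c1=-47/2)
macro 2: S0 reads c1=-47/2 → after 2×micro: 517/16; S1 reads c0=517/16 → after 1×micro: 517/8 ⇒ (c0=517/16, c1=517/8)
macro 3: S0 reads c1=517/8 → after 2×micro: -5687/64; S1 reads c0=-5687/64 → after 1×micro: -5687/32 ⇒ (c0=-5687/64, c1=-5687/32)
macro 4: S0 reads c1=-5687/32 → after 2×micro: 62557/256; S1 reads c0=62557/256 → after 1×micro: 62557/128 ⇒ (c0=62557/256, c1=62557/128)

S0 state at macro-step 4 = 62557/256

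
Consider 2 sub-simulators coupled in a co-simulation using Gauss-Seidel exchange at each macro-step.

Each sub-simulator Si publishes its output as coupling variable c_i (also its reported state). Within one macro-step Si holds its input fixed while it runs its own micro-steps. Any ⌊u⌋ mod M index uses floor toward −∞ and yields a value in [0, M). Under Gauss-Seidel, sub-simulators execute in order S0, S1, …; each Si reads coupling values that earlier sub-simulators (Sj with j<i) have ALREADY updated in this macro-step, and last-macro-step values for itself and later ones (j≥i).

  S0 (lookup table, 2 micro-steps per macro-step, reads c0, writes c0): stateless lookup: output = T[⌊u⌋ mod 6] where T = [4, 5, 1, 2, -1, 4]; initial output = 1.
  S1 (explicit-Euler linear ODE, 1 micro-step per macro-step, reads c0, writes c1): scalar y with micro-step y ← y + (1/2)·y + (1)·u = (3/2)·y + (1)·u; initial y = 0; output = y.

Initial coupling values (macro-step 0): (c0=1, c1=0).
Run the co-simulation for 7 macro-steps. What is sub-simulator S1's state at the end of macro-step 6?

macro 1: S0 reads c0=1 → after 2×micro: 5; S1 reads c0=5 → after 1×micro: 5 ⇒ (c0=5, c1=5)
macro 2: S0 reads c0=5 → after 2×micro: 4; S1 reads c0=4 → after 1×micro: 23/2 ⇒ (c0=4, c1=23/2)
macro 3: S0 reads c0=4 → after 2×micro: -1; S1 reads c0=-1 → after 1×micro: 65/4 ⇒ (c0=-1, c1=65/4)
macro 4: S0 reads c0=-1 → after 2×micro: 4; S1 reads c0=4 → after 1×micro: 227/8 ⇒ (c0=4, c1=227/8)
macro 5: S0 reads c0=4 → after 2×micro: -1; S1 reads c0=-1 → after 1×micro: 665/16 ⇒ (c0=-1, c1=665/16)
macro 6: S0 reads c0=-1 → after 2×micro: 4; S1 reads c0=4 → after 1×micro: 2123/32 ⇒ (c0=4, c1=2123/32)
macro 7: S0 reads c0=4 → after 2×micro: -1; S1 reads c0=-1 → after 1×micro: 6305/64 ⇒ (c0=-1, c1=6305/64)

S1 state at macro-step 6 = 2123/32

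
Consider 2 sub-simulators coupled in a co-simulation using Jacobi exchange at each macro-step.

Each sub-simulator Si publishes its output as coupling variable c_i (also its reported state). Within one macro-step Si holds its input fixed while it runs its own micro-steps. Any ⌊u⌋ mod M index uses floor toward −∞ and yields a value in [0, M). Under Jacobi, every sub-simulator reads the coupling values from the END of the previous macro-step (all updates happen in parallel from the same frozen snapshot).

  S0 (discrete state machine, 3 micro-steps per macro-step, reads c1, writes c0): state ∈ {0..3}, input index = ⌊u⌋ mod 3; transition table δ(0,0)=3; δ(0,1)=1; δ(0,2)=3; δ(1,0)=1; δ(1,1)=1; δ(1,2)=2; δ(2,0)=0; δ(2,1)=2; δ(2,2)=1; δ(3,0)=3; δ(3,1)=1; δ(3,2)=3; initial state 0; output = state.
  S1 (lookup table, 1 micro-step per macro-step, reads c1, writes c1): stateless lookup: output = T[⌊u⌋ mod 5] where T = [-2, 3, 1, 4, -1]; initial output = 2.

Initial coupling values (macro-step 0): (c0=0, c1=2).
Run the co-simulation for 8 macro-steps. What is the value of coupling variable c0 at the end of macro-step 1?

c0 at macro-step 1 = 3

macro 1: S0 reads c1=2 → after 3×micro: 3; S1 reads c1=2 → after 1×micro: 1 ⇒ (c0=3, c1=1)
macro 2: S0 reads c1=1 → after 3×micro: 1; S1 reads c1=1 → after 1×micro: 3 ⇒ (c0=1, c1=3)
macro 3: S0 reads c1=3 → after 3×micro: 1; S1 reads c1=3 → after 1×micro: 4 ⇒ (c0=1, c1=4)
macro 4: S0 reads c1=4 → after 3×micro: 1; S1 reads c1=4 → after 1×micro: -1 ⇒ (c0=1, c1=-1)
macro 5: S0 reads c1=-1 → after 3×micro: 2; S1 reads c1=-1 → after 1×micro: -1 ⇒ (c0=2, c1=-1)
macro 6: S0 reads c1=-1 → after 3×micro: 1; S1 reads c1=-1 → after 1×micro: -1 ⇒ (c0=1, c1=-1)
macro 7: S0 reads c1=-1 → after 3×micro: 2; S1 reads c1=-1 → after 1×micro: -1 ⇒ (c0=2, c1=-1)
macro 8: S0 reads c1=-1 → after 3×micro: 1; S1 reads c1=-1 → after 1×micro: -1 ⇒ (c0=1, c1=-1)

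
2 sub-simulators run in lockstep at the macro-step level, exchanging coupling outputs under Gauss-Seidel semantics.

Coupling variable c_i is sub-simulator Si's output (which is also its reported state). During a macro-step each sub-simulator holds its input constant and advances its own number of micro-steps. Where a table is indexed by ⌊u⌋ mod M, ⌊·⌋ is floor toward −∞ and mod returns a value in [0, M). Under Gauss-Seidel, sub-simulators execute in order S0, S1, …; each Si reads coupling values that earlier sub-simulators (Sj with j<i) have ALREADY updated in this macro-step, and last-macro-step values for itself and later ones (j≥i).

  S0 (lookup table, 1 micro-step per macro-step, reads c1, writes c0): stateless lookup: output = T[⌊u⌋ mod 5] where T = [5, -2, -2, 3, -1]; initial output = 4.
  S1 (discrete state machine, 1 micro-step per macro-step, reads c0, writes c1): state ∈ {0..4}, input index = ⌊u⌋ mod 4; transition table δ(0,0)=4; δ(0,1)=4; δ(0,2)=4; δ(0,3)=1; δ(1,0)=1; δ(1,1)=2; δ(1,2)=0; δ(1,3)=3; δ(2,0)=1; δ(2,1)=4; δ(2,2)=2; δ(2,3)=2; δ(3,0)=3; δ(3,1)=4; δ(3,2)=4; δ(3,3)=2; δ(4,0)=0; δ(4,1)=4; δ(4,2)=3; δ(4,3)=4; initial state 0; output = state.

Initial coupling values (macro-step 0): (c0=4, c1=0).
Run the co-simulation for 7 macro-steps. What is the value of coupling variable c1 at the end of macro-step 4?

c1 at macro-step 4 = 4

macro 1: S0 reads c1=0 → after 1×micro: 5; S1 reads c0=5 → after 1×micro: 4 ⇒ (c0=5, c1=4)
macro 2: S0 reads c1=4 → after 1×micro: -1; S1 reads c0=-1 → after 1×micro: 4 ⇒ (c0=-1, c1=4)
macro 3: S0 reads c1=4 → after 1×micro: -1; S1 reads c0=-1 → after 1×micro: 4 ⇒ (c0=-1, c1=4)
macro 4: S0 reads c1=4 → after 1×micro: -1; S1 reads c0=-1 → after 1×micro: 4 ⇒ (c0=-1, c1=4)
macro 5: S0 reads c1=4 → after 1×micro: -1; S1 reads c0=-1 → after 1×micro: 4 ⇒ (c0=-1, c1=4)
macro 6: S0 reads c1=4 → after 1×micro: -1; S1 reads c0=-1 → after 1×micro: 4 ⇒ (c0=-1, c1=4)
macro 7: S0 reads c1=4 → after 1×micro: -1; S1 reads c0=-1 → after 1×micro: 4 ⇒ (c0=-1, c1=4)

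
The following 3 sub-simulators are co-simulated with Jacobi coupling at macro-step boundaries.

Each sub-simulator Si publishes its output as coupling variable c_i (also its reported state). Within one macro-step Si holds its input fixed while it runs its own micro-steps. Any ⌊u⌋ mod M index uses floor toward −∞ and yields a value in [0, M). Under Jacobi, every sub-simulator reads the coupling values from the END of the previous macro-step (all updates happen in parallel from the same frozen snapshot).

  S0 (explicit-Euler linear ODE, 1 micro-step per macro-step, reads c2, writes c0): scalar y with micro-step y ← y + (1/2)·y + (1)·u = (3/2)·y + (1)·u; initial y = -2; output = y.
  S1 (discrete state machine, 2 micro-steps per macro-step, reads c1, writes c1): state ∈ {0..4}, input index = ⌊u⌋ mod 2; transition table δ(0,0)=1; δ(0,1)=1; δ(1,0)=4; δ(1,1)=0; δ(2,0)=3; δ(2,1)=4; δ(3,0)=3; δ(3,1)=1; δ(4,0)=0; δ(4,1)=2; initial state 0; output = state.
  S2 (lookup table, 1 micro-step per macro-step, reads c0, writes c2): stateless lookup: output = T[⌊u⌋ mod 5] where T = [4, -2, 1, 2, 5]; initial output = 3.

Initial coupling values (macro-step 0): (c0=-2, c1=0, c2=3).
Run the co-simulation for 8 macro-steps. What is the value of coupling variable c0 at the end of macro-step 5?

c0 at macro-step 5 = 73/4

macro 1: S0 reads c2=3 → after 1×micro: 0; S1 reads c1=0 → after 2×micro: 4; S2 reads c0=-2 → after 1×micro: 2 ⇒ (c0=0, c1=4, c2=2)
macro 2: S0 reads c2=2 → after 1×micro: 2; S1 reads c1=4 → after 2×micro: 1; S2 reads c0=0 → after 1×micro: 4 ⇒ (c0=2, c1=1, c2=4)
macro 3: S0 reads c2=4 → after 1×micro: 7; S1 reads c1=1 → after 2×micro: 1; S2 reads c0=2 → after 1×micro: 1 ⇒ (c0=7, c1=1, c2=1)
macro 4: S0 reads c2=1 → after 1×micro: 23/2; S1 reads c1=1 → after 2×micro: 1; S2 reads c0=7 → after 1×micro: 1 ⇒ (c0=23/2, c1=1, c2=1)
macro 5: S0 reads c2=1 → after 1×micro: 73/4; S1 reads c1=1 → after 2×micro: 1; S2 reads c0=23/2 → after 1×micro: -2 ⇒ (c0=73/4, c1=1, c2=-2)
macro 6: S0 reads c2=-2 → after 1×micro: 203/8; S1 reads c1=1 → after 2×micro: 1; S2 reads c0=73/4 → after 1×micro: 2 ⇒ (c0=203/8, c1=1, c2=2)
macro 7: S0 reads c2=2 → after 1×micro: 641/16; S1 reads c1=1 → after 2×micro: 1; S2 reads c0=203/8 → after 1×micro: 4 ⇒ (c0=641/16, c1=1, c2=4)
macro 8: S0 reads c2=4 → after 1×micro: 2051/32; S1 reads c1=1 → after 2×micro: 1; S2 reads c0=641/16 → after 1×micro: 4 ⇒ (c0=2051/32, c1=1, c2=4)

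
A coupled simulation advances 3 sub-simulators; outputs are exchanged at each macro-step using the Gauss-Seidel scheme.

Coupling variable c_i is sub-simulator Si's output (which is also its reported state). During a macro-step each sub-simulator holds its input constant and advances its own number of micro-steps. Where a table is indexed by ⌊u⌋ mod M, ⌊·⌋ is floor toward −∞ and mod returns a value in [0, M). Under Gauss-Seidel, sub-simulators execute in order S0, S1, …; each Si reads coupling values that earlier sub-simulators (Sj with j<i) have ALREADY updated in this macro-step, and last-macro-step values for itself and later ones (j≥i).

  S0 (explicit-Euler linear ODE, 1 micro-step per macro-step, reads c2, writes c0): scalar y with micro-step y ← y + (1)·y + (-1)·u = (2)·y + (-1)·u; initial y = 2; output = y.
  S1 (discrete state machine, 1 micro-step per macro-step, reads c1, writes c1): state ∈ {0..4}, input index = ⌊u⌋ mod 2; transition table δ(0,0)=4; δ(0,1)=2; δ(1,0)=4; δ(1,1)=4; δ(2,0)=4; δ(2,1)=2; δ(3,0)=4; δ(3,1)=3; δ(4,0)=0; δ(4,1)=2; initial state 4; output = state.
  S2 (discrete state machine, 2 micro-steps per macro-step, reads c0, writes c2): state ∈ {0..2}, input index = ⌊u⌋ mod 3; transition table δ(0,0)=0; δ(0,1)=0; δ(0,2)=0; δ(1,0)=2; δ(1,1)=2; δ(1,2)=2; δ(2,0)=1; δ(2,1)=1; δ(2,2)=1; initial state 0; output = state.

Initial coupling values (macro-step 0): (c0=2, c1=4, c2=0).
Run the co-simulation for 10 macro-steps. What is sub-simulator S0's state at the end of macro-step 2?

macro 1: S0 reads c2=0 → after 1×micro: 4; S1 reads c1=4 → after 1×micro: 0; S2 reads c0=4 → after 2×micro: 0 ⇒ (c0=4, c1=0, c2=0)
macro 2: S0 reads c2=0 → after 1×micro: 8; S1 reads c1=0 → after 1×micro: 4; S2 reads c0=8 → after 2×micro: 0 ⇒ (c0=8, c1=4, c2=0)
macro 3: S0 reads c2=0 → after 1×micro: 16; S1 reads c1=4 → after 1×micro: 0; S2 reads c0=16 → after 2×micro: 0 ⇒ (c0=16, c1=0, c2=0)
macro 4: S0 reads c2=0 → after 1×micro: 32; S1 reads c1=0 → after 1×micro: 4; S2 reads c0=32 → after 2×micro: 0 ⇒ (c0=32, c1=4, c2=0)
macro 5: S0 reads c2=0 → after 1×micro: 64; S1 reads c1=4 → after 1×micro: 0; S2 reads c0=64 → after 2×micro: 0 ⇒ (c0=64, c1=0, c2=0)
macro 6: S0 reads c2=0 → after 1×micro: 128; S1 reads c1=0 → after 1×micro: 4; S2 reads c0=128 → after 2×micro: 0 ⇒ (c0=128, c1=4, c2=0)
macro 7: S0 reads c2=0 → after 1×micro: 256; S1 reads c1=4 → after 1×micro: 0; S2 reads c0=256 → after 2×micro: 0 ⇒ (c0=256, c1=0, c2=0)
macro 8: S0 reads c2=0 → after 1×micro: 512; S1 reads c1=0 → after 1×micro: 4; S2 reads c0=512 → after 2×micro: 0 ⇒ (c0=512, c1=4, c2=0)
macro 9: S0 reads c2=0 → after 1×micro: 1024; S1 reads c1=4 → after 1×micro: 0; S2 reads c0=1024 → after 2×micro: 0 ⇒ (c0=1024, c1=0, c2=0)
macro 10: S0 reads c2=0 → after 1×micro: 2048; S1 reads c1=0 → after 1×micro: 4; S2 reads c0=2048 → after 2×micro: 0 ⇒ (c0=2048, c1=4, c2=0)

S0 state at macro-step 2 = 8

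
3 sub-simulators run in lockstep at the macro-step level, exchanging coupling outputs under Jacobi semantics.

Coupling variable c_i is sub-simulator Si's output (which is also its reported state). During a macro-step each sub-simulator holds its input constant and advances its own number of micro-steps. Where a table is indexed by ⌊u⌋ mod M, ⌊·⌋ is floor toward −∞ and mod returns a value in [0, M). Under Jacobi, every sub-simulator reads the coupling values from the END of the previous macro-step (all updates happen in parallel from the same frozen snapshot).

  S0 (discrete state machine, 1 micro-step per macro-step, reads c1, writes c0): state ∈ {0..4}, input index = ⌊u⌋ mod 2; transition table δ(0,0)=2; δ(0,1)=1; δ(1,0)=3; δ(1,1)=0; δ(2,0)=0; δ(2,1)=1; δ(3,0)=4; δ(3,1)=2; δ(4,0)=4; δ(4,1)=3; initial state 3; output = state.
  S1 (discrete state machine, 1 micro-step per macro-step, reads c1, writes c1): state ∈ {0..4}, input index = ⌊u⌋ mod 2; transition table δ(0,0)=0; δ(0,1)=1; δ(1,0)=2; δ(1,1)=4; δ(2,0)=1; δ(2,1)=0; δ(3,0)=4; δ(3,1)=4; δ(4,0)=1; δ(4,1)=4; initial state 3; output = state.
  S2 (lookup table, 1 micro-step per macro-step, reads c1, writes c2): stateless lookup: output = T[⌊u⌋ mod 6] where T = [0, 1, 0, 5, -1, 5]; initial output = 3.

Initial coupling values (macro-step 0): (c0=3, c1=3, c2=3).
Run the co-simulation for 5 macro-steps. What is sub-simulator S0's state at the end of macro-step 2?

S0 state at macro-step 2 = 0

macro 1: S0 reads c1=3 → after 1×micro: 2; S1 reads c1=3 → after 1×micro: 4; S2 reads c1=3 → after 1×micro: 5 ⇒ (c0=2, c1=4, c2=5)
macro 2: S0 reads c1=4 → after 1×micro: 0; S1 reads c1=4 → after 1×micro: 1; S2 reads c1=4 → after 1×micro: -1 ⇒ (c0=0, c1=1, c2=-1)
macro 3: S0 reads c1=1 → after 1×micro: 1; S1 reads c1=1 → after 1×micro: 4; S2 reads c1=1 → after 1×micro: 1 ⇒ (c0=1, c1=4, c2=1)
macro 4: S0 reads c1=4 → after 1×micro: 3; S1 reads c1=4 → after 1×micro: 1; S2 reads c1=4 → after 1×micro: -1 ⇒ (c0=3, c1=1, c2=-1)
macro 5: S0 reads c1=1 → after 1×micro: 2; S1 reads c1=1 → after 1×micro: 4; S2 reads c1=1 → after 1×micro: 1 ⇒ (c0=2, c1=4, c2=1)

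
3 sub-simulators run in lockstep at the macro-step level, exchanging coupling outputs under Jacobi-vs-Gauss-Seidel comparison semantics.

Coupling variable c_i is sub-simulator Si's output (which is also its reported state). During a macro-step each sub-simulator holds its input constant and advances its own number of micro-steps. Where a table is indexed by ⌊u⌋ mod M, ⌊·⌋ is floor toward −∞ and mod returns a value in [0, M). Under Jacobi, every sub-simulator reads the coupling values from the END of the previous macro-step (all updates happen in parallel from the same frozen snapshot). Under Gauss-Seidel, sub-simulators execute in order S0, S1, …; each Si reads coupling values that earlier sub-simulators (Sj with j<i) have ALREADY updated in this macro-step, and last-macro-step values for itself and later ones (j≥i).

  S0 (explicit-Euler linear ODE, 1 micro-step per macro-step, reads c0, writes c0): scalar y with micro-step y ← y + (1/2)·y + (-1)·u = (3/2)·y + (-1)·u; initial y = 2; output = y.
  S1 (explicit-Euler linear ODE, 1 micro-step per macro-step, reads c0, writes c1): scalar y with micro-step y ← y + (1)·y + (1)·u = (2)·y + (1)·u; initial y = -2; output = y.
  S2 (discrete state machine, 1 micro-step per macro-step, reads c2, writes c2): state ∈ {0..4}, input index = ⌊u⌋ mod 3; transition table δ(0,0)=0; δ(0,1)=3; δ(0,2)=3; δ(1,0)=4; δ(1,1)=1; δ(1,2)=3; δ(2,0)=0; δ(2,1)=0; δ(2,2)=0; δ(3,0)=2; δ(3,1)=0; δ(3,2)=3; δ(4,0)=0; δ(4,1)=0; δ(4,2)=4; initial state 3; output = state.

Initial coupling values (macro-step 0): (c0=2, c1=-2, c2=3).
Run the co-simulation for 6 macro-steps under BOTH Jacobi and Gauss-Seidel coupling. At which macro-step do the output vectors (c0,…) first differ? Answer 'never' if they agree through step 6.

first divergence at macro-step: 1

[Jacobi] macro 1: S0 reads c0=2 → after 1×micro: 1; S1 reads c0=2 → after 1×micro: -2; S2 reads c2=3 → after 1×micro: 2 ⇒ (c0=1, c1=-2, c2=2)
[Jacobi] macro 2: S0 reads c0=1 → after 1×micro: 1/2; S1 reads c0=1 → after 1×micro: -3; S2 reads c2=2 → after 1×micro: 0 ⇒ (c0=1/2, c1=-3, c2=0)
[Jacobi] macro 3: S0 reads c0=1/2 → after 1×micro: 1/4; S1 reads c0=1/2 → after 1×micro: -11/2; S2 reads c2=0 → after 1×micro: 0 ⇒ (c0=1/4, c1=-11/2, c2=0)
[Jacobi] macro 4: S0 reads c0=1/4 → after 1×micro: 1/8; S1 reads c0=1/4 → after 1×micro: -43/4; S2 reads c2=0 → after 1×micro: 0 ⇒ (c0=1/8, c1=-43/4, c2=0)
[Jacobi] macro 5: S0 reads c0=1/8 → after 1×micro: 1/16; S1 reads c0=1/8 → after 1×micro: -171/8; S2 reads c2=0 → after 1×micro: 0 ⇒ (c0=1/16, c1=-171/8, c2=0)
[Jacobi] macro 6: S0 reads c0=1/16 → after 1×micro: 1/32; S1 reads c0=1/16 → after 1×micro: -683/16; S2 reads c2=0 → after 1×micro: 0 ⇒ (c0=1/32, c1=-683/16, c2=0)
[Gauss-Seidel] macro 1: S0 reads c0=2 → after 1×micro: 1; S1 reads c0=1 → after 1×micro: -3; S2 reads c2=3 → after 1×micro: 2 ⇒ (c0=1, c1=-3, c2=2)
[Gauss-Seidel] macro 2: S0 reads c0=1 → after 1×micro: 1/2; S1 reads c0=1/2 → after 1×micro: -11/2; S2 reads c2=2 → after 1×micro: 0 ⇒ (c0=1/2, c1=-11/2, c2=0)
[Gauss-Seidel] macro 3: S0 reads c0=1/2 → after 1×micro: 1/4; S1 reads c0=1/4 → after 1×micro: -43/4; S2 reads c2=0 → after 1×micro: 0 ⇒ (c0=1/4, c1=-43/4, c2=0)
[Gauss-Seidel] macro 4: S0 reads c0=1/4 → after 1×micro: 1/8; S1 reads c0=1/8 → after 1×micro: -171/8; S2 reads c2=0 → after 1×micro: 0 ⇒ (c0=1/8, c1=-171/8, c2=0)
[Gauss-Seidel] macro 5: S0 reads c0=1/8 → after 1×micro: 1/16; S1 reads c0=1/16 → after 1×micro: -683/16; S2 reads c2=0 → after 1×micro: 0 ⇒ (c0=1/16, c1=-683/16, c2=0)
[Gauss-Seidel] macro 6: S0 reads c0=1/16 → after 1×micro: 1/32; S1 reads c0=1/32 → after 1×micro: -2731/32; S2 reads c2=0 → after 1×micro: 0 ⇒ (c0=1/32, c1=-2731/32, c2=0)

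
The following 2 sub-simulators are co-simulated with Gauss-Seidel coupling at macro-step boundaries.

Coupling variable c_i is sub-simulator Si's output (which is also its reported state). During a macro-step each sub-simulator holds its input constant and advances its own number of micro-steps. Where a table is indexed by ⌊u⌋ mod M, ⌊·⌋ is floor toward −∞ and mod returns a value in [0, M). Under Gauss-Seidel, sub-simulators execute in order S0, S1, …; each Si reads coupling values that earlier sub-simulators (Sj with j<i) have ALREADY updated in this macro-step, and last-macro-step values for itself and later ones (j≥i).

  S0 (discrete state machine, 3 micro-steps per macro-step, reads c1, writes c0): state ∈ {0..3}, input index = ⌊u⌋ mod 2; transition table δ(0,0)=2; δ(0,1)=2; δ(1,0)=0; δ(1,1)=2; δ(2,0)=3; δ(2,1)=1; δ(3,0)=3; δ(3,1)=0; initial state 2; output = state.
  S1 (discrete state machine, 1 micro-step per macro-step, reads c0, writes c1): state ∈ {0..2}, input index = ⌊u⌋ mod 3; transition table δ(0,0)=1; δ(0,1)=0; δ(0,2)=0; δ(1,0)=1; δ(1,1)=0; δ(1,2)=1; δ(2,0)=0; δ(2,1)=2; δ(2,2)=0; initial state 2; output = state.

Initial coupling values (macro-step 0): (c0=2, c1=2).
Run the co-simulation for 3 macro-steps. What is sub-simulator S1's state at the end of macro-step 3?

macro 1: S0 reads c1=2 → after 3×micro: 3; S1 reads c0=3 → after 1×micro: 0 ⇒ (c0=3, c1=0)
macro 2: S0 reads c1=0 → after 3×micro: 3; S1 reads c0=3 → after 1×micro: 1 ⇒ (c0=3, c1=1)
macro 3: S0 reads c1=1 → after 3×micro: 1; S1 reads c0=1 → after 1×micro: 0 ⇒ (c0=1, c1=0)

S1 state at macro-step 3 = 0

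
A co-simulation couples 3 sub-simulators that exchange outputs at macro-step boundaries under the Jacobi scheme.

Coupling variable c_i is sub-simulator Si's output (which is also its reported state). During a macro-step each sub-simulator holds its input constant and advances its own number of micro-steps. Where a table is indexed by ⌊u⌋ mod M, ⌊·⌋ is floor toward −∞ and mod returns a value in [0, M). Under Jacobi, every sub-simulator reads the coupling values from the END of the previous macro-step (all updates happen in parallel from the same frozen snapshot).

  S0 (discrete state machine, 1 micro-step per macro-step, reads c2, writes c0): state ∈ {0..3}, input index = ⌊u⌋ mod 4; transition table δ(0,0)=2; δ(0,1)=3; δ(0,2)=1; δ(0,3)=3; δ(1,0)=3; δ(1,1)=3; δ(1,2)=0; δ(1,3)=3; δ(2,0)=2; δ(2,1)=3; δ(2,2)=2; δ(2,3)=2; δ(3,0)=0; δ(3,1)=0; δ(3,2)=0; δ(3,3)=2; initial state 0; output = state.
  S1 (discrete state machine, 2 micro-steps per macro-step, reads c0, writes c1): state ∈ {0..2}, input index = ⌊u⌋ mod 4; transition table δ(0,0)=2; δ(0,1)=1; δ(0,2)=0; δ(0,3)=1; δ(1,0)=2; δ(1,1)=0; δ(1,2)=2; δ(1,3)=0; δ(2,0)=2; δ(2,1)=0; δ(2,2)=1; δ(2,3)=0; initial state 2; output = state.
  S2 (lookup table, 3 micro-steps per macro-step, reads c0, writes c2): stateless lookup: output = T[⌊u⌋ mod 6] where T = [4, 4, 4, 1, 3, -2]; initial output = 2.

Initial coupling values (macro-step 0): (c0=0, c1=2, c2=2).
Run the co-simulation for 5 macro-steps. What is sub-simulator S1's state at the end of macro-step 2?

macro 1: S0 reads c2=2 → after 1×micro: 1; S1 reads c0=0 → after 2×micro: 2; S2 reads c0=0 → after 3×micro: 4 ⇒ (c0=1, c1=2, c2=4)
macro 2: S0 reads c2=4 → after 1×micro: 3; S1 reads c0=1 → after 2×micro: 1; S2 reads c0=1 → after 3×micro: 4 ⇒ (c0=3, c1=1, c2=4)
macro 3: S0 reads c2=4 → after 1×micro: 0; S1 reads c0=3 → after 2×micro: 1; S2 reads c0=3 → after 3×micro: 1 ⇒ (c0=0, c1=1, c2=1)
macro 4: S0 reads c2=1 → after 1×micro: 3; S1 reads c0=0 → after 2×micro: 2; S2 reads c0=0 → after 3×micro: 4 ⇒ (c0=3, c1=2, c2=4)
macro 5: S0 reads c2=4 → after 1×micro: 0; S1 reads c0=3 → after 2×micro: 1; S2 reads c0=3 → after 3×micro: 1 ⇒ (c0=0, c1=1, c2=1)

S1 state at macro-step 2 = 1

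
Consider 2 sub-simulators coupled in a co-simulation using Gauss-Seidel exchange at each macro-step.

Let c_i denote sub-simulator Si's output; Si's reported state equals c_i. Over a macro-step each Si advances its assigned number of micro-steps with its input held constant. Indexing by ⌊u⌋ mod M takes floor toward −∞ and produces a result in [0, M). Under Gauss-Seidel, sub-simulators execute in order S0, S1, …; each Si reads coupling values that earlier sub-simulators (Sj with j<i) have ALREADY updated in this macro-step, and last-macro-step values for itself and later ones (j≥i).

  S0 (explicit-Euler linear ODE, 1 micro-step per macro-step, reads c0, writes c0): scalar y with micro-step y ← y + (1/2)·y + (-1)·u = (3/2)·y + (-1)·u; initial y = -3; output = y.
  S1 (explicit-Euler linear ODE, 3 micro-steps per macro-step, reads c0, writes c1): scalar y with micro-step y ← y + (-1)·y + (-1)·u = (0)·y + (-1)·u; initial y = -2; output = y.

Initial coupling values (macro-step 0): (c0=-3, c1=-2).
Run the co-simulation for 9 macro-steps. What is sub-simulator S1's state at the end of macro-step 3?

macro 1: S0 reads c0=-3 → after 1×micro: -3/2; S1 reads c0=-3/2 → after 3×micro: 3/2 ⇒ (c0=-3/2, c1=3/2)
macro 2: S0 reads c0=-3/2 → after 1×micro: -3/4; S1 reads c0=-3/4 → after 3×micro: 3/4 ⇒ (c0=-3/4, c1=3/4)
macro 3: S0 reads c0=-3/4 → after 1×micro: -3/8; S1 reads c0=-3/8 → after 3×micro: 3/8 ⇒ (c0=-3/8, c1=3/8)
macro 4: S0 reads c0=-3/8 → after 1×micro: -3/16; S1 reads c0=-3/16 → after 3×micro: 3/16 ⇒ (c0=-3/16, c1=3/16)
macro 5: S0 reads c0=-3/16 → after 1×micro: -3/32; S1 reads c0=-3/32 → after 3×micro: 3/32 ⇒ (c0=-3/32, c1=3/32)
macro 6: S0 reads c0=-3/32 → after 1×micro: -3/64; S1 reads c0=-3/64 → after 3×micro: 3/64 ⇒ (c0=-3/64, c1=3/64)
macro 7: S0 reads c0=-3/64 → after 1×micro: -3/128; S1 reads c0=-3/128 → after 3×micro: 3/128 ⇒ (c0=-3/128, c1=3/128)
macro 8: S0 reads c0=-3/128 → after 1×micro: -3/256; S1 reads c0=-3/256 → after 3×micro: 3/256 ⇒ (c0=-3/256, c1=3/256)
macro 9: S0 reads c0=-3/256 → after 1×micro: -3/512; S1 reads c0=-3/512 → after 3×micro: 3/512 ⇒ (c0=-3/512, c1=3/512)

S1 state at macro-step 3 = 3/8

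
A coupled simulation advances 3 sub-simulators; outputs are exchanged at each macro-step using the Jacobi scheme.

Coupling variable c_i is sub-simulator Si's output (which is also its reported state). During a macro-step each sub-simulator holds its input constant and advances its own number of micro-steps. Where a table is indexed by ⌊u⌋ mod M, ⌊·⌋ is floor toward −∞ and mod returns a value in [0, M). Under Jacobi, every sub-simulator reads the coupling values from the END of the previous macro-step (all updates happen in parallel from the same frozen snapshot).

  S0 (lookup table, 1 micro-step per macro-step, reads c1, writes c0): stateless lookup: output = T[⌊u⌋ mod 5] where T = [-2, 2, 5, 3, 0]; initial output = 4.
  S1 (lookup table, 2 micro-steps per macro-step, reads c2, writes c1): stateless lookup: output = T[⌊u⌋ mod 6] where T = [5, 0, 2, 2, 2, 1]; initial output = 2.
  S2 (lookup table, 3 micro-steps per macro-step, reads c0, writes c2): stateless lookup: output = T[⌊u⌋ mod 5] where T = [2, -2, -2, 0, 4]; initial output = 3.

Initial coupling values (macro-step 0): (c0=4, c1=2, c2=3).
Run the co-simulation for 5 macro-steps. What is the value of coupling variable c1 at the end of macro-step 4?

c1 at macro-step 4 = 2

macro 1: S0 reads c1=2 → after 1×micro: 5; S1 reads c2=3 → after 2×micro: 2; S2 reads c0=4 → after 3×micro: 4 ⇒ (c0=5, c1=2, c2=4)
macro 2: S0 reads c1=2 → after 1×micro: 5; S1 reads c2=4 → after 2×micro: 2; S2 reads c0=5 → after 3×micro: 2 ⇒ (c0=5, c1=2, c2=2)
macro 3: S0 reads c1=2 → after 1×micro: 5; S1 reads c2=2 → after 2×micro: 2; S2 reads c0=5 → after 3×micro: 2 ⇒ (c0=5, c1=2, c2=2)
macro 4: S0 reads c1=2 → after 1×micro: 5; S1 reads c2=2 → after 2×micro: 2; S2 reads c0=5 → after 3×micro: 2 ⇒ (c0=5, c1=2, c2=2)
macro 5: S0 reads c1=2 → after 1×micro: 5; S1 reads c2=2 → after 2×micro: 2; S2 reads c0=5 → after 3×micro: 2 ⇒ (c0=5, c1=2, c2=2)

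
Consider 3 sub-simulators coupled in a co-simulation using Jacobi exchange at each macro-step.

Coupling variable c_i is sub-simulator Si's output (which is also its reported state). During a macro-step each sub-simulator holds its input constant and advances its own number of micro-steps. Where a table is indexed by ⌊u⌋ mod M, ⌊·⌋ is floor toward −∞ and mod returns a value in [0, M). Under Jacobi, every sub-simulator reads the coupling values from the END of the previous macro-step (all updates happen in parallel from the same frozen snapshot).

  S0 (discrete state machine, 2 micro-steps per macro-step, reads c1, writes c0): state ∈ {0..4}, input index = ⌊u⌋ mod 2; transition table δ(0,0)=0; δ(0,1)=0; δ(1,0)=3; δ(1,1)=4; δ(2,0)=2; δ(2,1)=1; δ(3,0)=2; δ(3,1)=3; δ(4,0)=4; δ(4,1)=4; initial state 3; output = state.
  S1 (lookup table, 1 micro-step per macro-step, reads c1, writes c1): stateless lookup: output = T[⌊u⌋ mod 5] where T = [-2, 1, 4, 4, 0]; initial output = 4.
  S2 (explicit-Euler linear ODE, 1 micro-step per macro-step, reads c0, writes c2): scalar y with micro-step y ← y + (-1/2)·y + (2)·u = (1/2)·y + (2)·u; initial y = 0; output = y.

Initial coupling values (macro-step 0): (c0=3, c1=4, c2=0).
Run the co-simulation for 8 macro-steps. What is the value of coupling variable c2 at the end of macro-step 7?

c2 at macro-step 7 = 255/32

macro 1: S0 reads c1=4 → after 2×micro: 2; S1 reads c1=4 → after 1×micro: 0; S2 reads c0=3 → after 1×micro: 6 ⇒ (c0=2, c1=0, c2=6)
macro 2: S0 reads c1=0 → after 2×micro: 2; S1 reads c1=0 → after 1×micro: -2; S2 reads c0=2 → after 1×micro: 7 ⇒ (c0=2, c1=-2, c2=7)
macro 3: S0 reads c1=-2 → after 2×micro: 2; S1 reads c1=-2 → after 1×micro: 4; S2 reads c0=2 → after 1×micro: 15/2 ⇒ (c0=2, c1=4, c2=15/2)
macro 4: S0 reads c1=4 → after 2×micro: 2; S1 reads c1=4 → after 1×micro: 0; S2 reads c0=2 → after 1×micro: 31/4 ⇒ (c0=2, c1=0, c2=31/4)
macro 5: S0 reads c1=0 → after 2×micro: 2; S1 reads c1=0 → after 1×micro: -2; S2 reads c0=2 → after 1×micro: 63/8 ⇒ (c0=2, c1=-2, c2=63/8)
macro 6: S0 reads c1=-2 → after 2×micro: 2; S1 reads c1=-2 → after 1×micro: 4; S2 reads c0=2 → after 1×micro: 127/16 ⇒ (c0=2, c1=4, c2=127/16)
macro 7: S0 reads c1=4 → after 2×micro: 2; S1 reads c1=4 → after 1×micro: 0; S2 reads c0=2 → after 1×micro: 255/32 ⇒ (c0=2, c1=0, c2=255/32)
macro 8: S0 reads c1=0 → after 2×micro: 2; S1 reads c1=0 → after 1×micro: -2; S2 reads c0=2 → after 1×micro: 511/64 ⇒ (c0=2, c1=-2, c2=511/64)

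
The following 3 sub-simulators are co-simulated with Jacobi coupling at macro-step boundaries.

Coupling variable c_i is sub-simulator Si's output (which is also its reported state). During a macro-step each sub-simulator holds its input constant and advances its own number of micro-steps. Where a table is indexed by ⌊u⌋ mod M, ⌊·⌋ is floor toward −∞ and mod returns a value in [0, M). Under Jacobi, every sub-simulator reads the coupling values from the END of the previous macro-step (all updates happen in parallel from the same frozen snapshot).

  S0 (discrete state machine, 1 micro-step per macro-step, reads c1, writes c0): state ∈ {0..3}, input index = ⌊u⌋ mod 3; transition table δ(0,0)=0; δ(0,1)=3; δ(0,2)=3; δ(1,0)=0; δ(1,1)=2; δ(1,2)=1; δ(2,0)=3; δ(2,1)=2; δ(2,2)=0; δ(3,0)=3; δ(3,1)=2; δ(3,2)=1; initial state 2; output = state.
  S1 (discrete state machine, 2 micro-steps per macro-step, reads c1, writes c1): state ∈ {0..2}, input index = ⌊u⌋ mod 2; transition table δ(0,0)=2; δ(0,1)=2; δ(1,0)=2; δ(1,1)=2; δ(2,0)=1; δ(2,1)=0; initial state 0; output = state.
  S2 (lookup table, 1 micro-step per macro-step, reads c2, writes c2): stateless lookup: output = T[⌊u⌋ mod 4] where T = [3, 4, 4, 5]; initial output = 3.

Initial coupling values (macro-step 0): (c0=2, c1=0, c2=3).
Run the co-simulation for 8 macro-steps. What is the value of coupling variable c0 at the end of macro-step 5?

macro 1: S0 reads c1=0 → after 1×micro: 3; S1 reads c1=0 → after 2×micro: 1; S2 reads c2=3 → after 1×micro: 5 ⇒ (c0=3, c1=1, c2=5)
macro 2: S0 reads c1=1 → after 1×micro: 2; S1 reads c1=1 → after 2×micro: 0; S2 reads c2=5 → after 1×micro: 4 ⇒ (c0=2, c1=0, c2=4)
macro 3: S0 reads c1=0 → after 1×micro: 3; S1 reads c1=0 → after 2×micro: 1; S2 reads c2=4 → after 1×micro: 3 ⇒ (c0=3, c1=1, c2=3)
macro 4: S0 reads c1=1 → after 1×micro: 2; S1 reads c1=1 → after 2×micro: 0; S2 reads c2=3 → after 1×micro: 5 ⇒ (c0=2, c1=0, c2=5)
macro 5: S0 reads c1=0 → after 1×micro: 3; S1 reads c1=0 → after 2×micro: 1; S2 reads c2=5 → after 1×micro: 4 ⇒ (c0=3, c1=1, c2=4)
macro 6: S0 reads c1=1 → after 1×micro: 2; S1 reads c1=1 → after 2×micro: 0; S2 reads c2=4 → after 1×micro: 3 ⇒ (c0=2, c1=0, c2=3)
macro 7: S0 reads c1=0 → after 1×micro: 3; S1 reads c1=0 → after 2×micro: 1; S2 reads c2=3 → after 1×micro: 5 ⇒ (c0=3, c1=1, c2=5)
macro 8: S0 reads c1=1 → after 1×micro: 2; S1 reads c1=1 → after 2×micro: 0; S2 reads c2=5 → after 1×micro: 4 ⇒ (c0=2, c1=0, c2=4)

c0 at macro-step 5 = 3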